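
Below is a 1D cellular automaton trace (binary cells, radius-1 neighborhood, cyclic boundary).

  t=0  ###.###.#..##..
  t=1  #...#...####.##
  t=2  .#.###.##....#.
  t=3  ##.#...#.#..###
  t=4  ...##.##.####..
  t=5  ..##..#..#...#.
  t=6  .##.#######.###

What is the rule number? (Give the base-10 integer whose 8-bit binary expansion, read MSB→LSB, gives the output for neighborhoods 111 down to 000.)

  ### -> .   bit 7 = 0  t=0,i=1
  ##. -> .   bit 6 = 0  t=0,i=2
  #.# -> .   bit 5 = 0  t=0,i=3
  #.. -> #   bit 4 = 1  t=0,i=9
  .## -> #   bit 3 = 1  t=0,i=0
  .#. -> #   bit 2 = 1  t=0,i=8
  ..# -> #   bit 1 = 1  t=0,i=10
  ... -> .   bit 0 = 0  t=1,i=2
  bits 00011110 = 30

30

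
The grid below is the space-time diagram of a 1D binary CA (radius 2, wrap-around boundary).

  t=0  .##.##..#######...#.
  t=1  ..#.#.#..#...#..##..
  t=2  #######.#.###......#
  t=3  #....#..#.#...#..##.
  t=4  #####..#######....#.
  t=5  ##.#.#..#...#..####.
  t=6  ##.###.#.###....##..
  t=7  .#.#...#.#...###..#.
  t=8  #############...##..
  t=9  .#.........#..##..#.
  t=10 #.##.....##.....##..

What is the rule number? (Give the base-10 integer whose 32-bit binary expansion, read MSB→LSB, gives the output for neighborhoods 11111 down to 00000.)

  [31] ##### => .  t=0,i=10
  [30] ####. => #  t=0,i=13
  [29] ###.# => .  t=2,i=6
  [28] ###.. => .  t=0,i=14
  [27] ##.## => .  t=0,i=3
  [26] ##.#. => .  t=2,i=7
  [25] ##..# => #  t=0,i=6
  [24] ##... => .  t=0,i=15
  [23] #.### => #  t=2,i=10
  [22] #.##. => #  t=0,i=4
  [21] #.#.# => #  t=1,i=4
  [20] #.#.. => #  t=1,i=6
  [19] #..## => .  t=0,i=0
  [18] #..#. => #  t=1,i=8
  [17] #...# => #  t=0,i=16
  [16] #.... => #  t=1,i=19
  [15] .#### => #  t=0,i=9
  [14] .###. => .  t=2,i=11
  [13] .##.# => #  t=0,i=2
  [12] .##.. => .  t=0,i=5
  [11] .#.## => .  t=2,i=9
  [10] .#.#. => #  t=1,i=3
  [9] .#..# => .  t=0,i=19
  [8] .#... => #  t=1,i=10
  [7] ..### => .  t=0,i=8
  [6] ..##. => .  t=0,i=1
  [5] ..#.# => #  t=1,i=2
  [4] ..#.. => .  t=0,i=18
  [3] ...## => #  t=2,i=18
  [2] ...#. => #  t=0,i=17
  [1] ....# => #  t=1,i=0
  [0] ..... => .  t=2,i=15
  bits 01000010111101111010010100101110 = 1123525934

1123525934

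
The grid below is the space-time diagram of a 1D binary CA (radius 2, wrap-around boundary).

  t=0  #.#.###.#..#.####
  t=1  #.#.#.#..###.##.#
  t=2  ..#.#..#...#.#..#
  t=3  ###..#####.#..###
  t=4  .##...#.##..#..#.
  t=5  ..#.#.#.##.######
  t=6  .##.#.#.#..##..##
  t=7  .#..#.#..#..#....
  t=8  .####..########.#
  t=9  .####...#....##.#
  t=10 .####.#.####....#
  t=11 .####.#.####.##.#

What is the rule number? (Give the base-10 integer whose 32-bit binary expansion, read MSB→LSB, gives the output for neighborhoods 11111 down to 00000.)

1894224690

  [31] ##### => .  t=0,i=15
  [30] ####. => #  t=0,i=16
  [29] ###.# => #  t=0,i=0
  [28] ###.. => #  t=3,i=2
  [27] ##.## => .  t=1,i=12
  [26] ##.#. => .  t=0,i=1
  [25] ##..# => .  t=3,i=3
  [24] ##... => .  t=4,i=3
  [23] #.### => #  t=0,i=4
  [22] #.##. => #  t=1,i=13
  [21] #.#.# => #  t=0,i=2
  [20] #.#.. => .  t=0,i=8
  [19] #..## => .  t=1,i=8
  [18] #..#. => #  t=0,i=10
  [17] #...# => #  t=2,i=9
  [16] #.... => #  t=7,i=14
  [15] .#### => #  t=0,i=14
  [14] .###. => .  t=0,i=5
  [13] .##.# => .  t=1,i=0
  [12] .##.. => #  t=4,i=2
  [11] .#.## => .  t=0,i=3
  [10] .#.#. => .  t=1,i=3
  [9] .#..# => #  t=0,i=9
  [8] .#... => #  t=2,i=8
  [7] ..### => .  t=1,i=9
  [6] ..##. => .  t=4,i=1
  [5] ..#.# => #  t=0,i=11
  [4] ..#.. => #  t=2,i=7
  [3] ...## => .  t=9,i=12
  [2] ...#. => .  t=2,i=10
  [1] ....# => #  t=7,i=16
  [0] ..... => .  t=7,i=15
  bits 01110000111001111001001100110010 = 1894224690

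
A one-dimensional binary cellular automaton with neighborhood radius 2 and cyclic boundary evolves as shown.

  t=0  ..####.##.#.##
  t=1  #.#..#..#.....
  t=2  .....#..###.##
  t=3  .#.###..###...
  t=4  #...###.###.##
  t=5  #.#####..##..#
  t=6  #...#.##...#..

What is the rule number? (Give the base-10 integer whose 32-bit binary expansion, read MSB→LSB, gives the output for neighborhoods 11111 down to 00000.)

  [31] ##### => #  t=5,i=4
  [30] ####. => .  t=0,i=4
  [29] ###.# => #  t=0,i=5
  [28] ###.. => #  t=3,i=5
  [27] ##.## => .  t=0,i=6
  [26] ##.#. => .  t=0,i=9
  [25] ##..# => #  t=0,i=0
  [24] ##... => .  t=2,i=0
  [23] #.### => .  t=3,i=3
  [22] #.##. => .  t=0,i=7
  [21] #.#.# => .  t=0,i=10
  [20] #.#.. => .  t=1,i=2
  [19] #..## => .  t=0,i=1
  [18] #..#. => .  t=1,i=4
  [17] #...# => #  t=4,i=2
  [16] #.... => #  t=1,i=10
  [15] .#### => .  t=0,i=3
  [14] .###. => #  t=2,i=9
  [13] .##.# => #  t=0,i=8
  [12] .##.. => .  t=0,i=13
  [11] .#.## => .  t=0,i=11
  [10] .#.#. => .  t=1,i=1
  [9] .#..# => .  t=1,i=3
  [8] .#... => #  t=1,i=9
  [7] ..### => #  t=0,i=2
  [6] ..##. => .  t=5,i=9
  [5] ..#.# => .  t=1,i=0
  [4] ..#.. => #  t=1,i=5
  [3] ...## => #  t=4,i=3
  [2] ...#. => #  t=1,i=13
  [1] ....# => #  t=1,i=12
  [0] ..... => .  t=1,i=11
  bits 10110010000000110110000110011110 = 2986566046

2986566046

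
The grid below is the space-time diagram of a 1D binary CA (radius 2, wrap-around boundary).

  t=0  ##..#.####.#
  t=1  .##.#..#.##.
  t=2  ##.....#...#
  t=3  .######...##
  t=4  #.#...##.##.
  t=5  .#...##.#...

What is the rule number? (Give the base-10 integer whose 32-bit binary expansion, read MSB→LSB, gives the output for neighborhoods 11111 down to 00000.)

  ##### -> .   bit 31 = 0  t=3,i=3
  ####. -> .   bit 30 = 0  t=0,i=8
  ###.# -> #   bit 29 = 1  t=0,i=9
  ###.. -> #   bit 28 = 1  t=0,i=1
  ##.## -> #   bit 27 = 1  t=0,i=10
  ##.#. -> .   bit 26 = 0  t=1,i=3
  ##..# -> #   bit 25 = 1  t=0,i=2
  ##... -> #   bit 24 = 1  t=2,i=2
  #.### -> .   bit 23 = 0  t=0,i=6
  #.##. -> .   bit 22 = 0  t=1,i=9
  #.#.# -> .   bit 21 = 0  t=4,i=0
  #.#.. -> .   bit 20 = 0  t=1,i=4
  #..## -> #   bit 19 = 1  t=1,i=0
  #..#. -> .   bit 18 = 0  t=0,i=3
  #...# -> .   bit 17 = 0  t=2,i=9
  #.... -> #   bit 16 = 1  t=2,i=3
  .#### -> #   bit 15 = 1  t=0,i=7
  .###. -> .   bit 14 = 0  t=0,i=0
  .##.# -> .   bit 13 = 0  t=1,i=2
  .##.. -> .   bit 12 = 0  t=1,i=10
  .#.## -> .   bit 11 = 0  t=0,i=5
  .#.#. -> #   bit 10 = 1  t=4,i=1
  .#..# -> .   bit 9 = 0  t=1,i=5
  .#... -> .   bit 8 = 0  t=2,i=8
  ..### -> #   bit 7 = 1  t=2,i=11
  ..##. -> #   bit 6 = 1  t=1,i=1
  ..#.# -> #   bit 5 = 1  t=0,i=4
  ..#.. -> .   bit 4 = 0  t=2,i=7
  ...## -> #   bit 3 = 1  t=2,i=10
  ...#. -> #   bit 2 = 1  t=2,i=6
  ....# -> #   bit 1 = 1  t=2,i=5
  ..... -> #   bit 0 = 1  t=2,i=4
  bits 00111011000010011000010011101111 = 990479599

990479599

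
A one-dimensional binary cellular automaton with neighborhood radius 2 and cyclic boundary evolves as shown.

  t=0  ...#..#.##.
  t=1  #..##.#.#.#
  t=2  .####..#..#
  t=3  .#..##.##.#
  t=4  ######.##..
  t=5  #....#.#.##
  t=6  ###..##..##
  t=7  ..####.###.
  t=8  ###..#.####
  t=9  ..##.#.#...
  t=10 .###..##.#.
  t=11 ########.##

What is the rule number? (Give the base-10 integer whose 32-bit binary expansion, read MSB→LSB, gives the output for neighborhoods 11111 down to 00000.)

870016760

  nb #####: next=.  (t=4,i=2, bit31=0)
  nb ####.: next=.  (t=2,i=3, bit30=0)
  nb ###.#: next=#  (t=4,i=5, bit29=1)
  nb ###..: next=#  (t=2,i=4, bit28=1)
  nb ##.##: next=.  (t=3,i=6, bit27=0)
  nb ##.#.: next=.  (t=1,i=5, bit26=0)
  nb ##..#: next=#  (t=1,i=1, bit25=1)
  nb ##...: next=#  (t=0,i=10, bit24=1)
  nb #.###: next=#  (t=2,i=1, bit23=1)
  nb #.##.: next=#  (t=0,i=8, bit22=1)
  nb #.#.#: next=.  (t=1,i=6, bit21=0)
  nb #.#..: next=#  (t=3,i=1, bit20=1)
  nb #..##: next=#  (t=1,i=2, bit19=1)
  nb #..#.: next=.  (t=0,i=5, bit18=0)
  nb #...#: next=#  (t=7,i=0, bit17=1)
  nb #....: next=#  (t=0,i=0, bit16=1)
  nb .####: next=.  (t=2,i=2, bit15=0)
  nb .###.: next=#  (t=5,i=10, bit14=1)
  nb .##.#: next=#  (t=1,i=4, bit13=1)
  nb .##..: next=.  (t=0,i=9, bit12=0)
  nb .#.##: next=.  (t=0,i=7, bit11=0)
  nb .#.#.: next=#  (t=1,i=7, bit10=1)
  nb .#..#: next=#  (t=0,i=4, bit9=1)
  nb .#...: next=.  (t=9,i=8, bit8=0)
  nb ..###: next=#  (t=4,i=0, bit7=1)
  nb ..##.: next=#  (t=1,i=3, bit6=1)
  nb ..#.#: next=#  (t=0,i=6, bit5=1)
  nb ..#..: next=#  (t=0,i=3, bit4=1)
  nb ...##: next=#  (t=7,i=1, bit3=1)
  nb ...#.: next=.  (t=0,i=2, bit2=0)
  nb ....#: next=.  (t=0,i=1, bit1=0)
  nb .....: next=.  (t=9,i=10, bit0=0)
  bits 00110011110110110110011011111000 = 870016760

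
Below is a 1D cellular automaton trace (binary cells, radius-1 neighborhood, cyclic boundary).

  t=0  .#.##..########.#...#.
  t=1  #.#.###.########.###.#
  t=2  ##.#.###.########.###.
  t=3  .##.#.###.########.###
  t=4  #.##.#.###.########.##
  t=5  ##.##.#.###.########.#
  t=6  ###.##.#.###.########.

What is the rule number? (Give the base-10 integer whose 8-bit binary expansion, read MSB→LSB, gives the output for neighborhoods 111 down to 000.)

  ###|#  b7=1 t=0,i=8
  ##.|#  b6=1 t=0,i=4
  #.#|#  b5=1 t=0,i=2
  #..|#  b4=1 t=0,i=5
  .##|.  b3=0 t=0,i=3
  .#.|.  b2=0 t=0,i=1
  ..#|#  b1=1 t=0,i=0
  ...|#  b0=1 t=0,i=18
  bits 11110011 = 243

243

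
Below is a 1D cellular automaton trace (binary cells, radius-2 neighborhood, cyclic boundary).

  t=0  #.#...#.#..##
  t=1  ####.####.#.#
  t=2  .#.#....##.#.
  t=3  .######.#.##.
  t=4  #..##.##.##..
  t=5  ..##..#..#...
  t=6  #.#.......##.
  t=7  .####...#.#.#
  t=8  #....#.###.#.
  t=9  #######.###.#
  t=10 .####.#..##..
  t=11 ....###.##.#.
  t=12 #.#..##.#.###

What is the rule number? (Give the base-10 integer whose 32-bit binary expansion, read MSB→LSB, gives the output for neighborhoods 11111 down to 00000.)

  #####|#  b31=1 t=1,i=1
  ####.|.  b30=0 t=1,i=2
  ###.#|#  b29=1 t=0,i=0
  ###..|.  b28=0 t=7,i=4
  ##.##|.  b27=0 t=1,i=4
  ##.#.|#  b26=1 t=0,i=1
  ##..#|.  b25=0 t=3,i=12
  ##...|#  b24=1 t=7,i=5
  #.###|.  b23=0 t=1,i=5
  #.##.|#  b22=1 t=3,i=10
  #.#.#|.  b21=0 t=1,i=10
  #.#..|#  b20=1 t=0,i=2
  #..##|#  b19=1 t=0,i=10
  #..#.|.  b18=0 t=2,i=0
  #...#|.  b17=0 t=0,i=4
  #....|#  b16=1 t=2,i=5
  .####|.  b15=0 t=1,i=0
  .###.|#  b14=1 t=0,i=12
  .##.#|.  b13=0 t=2,i=9
  .##..|.  b12=0 t=3,i=11
  .#.##|#  b11=1 t=1,i=11
  .#.#.|#  b10=1 t=0,i=7
  .#..#|.  b9=0 t=0,i=9
  .#...|#  b8=1 t=0,i=3
  ..###|.  b7=0 t=0,i=11
  ..##.|#  b6=1 t=2,i=8
  ..#.#|#  b5=1 t=0,i=6
  ..#..|.  b4=0 t=4,i=0
  ...##|.  b3=0 t=2,i=7
  ...#.|#  b2=1 t=0,i=5
  ....#|#  b1=1 t=2,i=6
  .....|.  b0=0 t=5,i=12
  bits 10100101010110010100110101100110 = 2774093158

2774093158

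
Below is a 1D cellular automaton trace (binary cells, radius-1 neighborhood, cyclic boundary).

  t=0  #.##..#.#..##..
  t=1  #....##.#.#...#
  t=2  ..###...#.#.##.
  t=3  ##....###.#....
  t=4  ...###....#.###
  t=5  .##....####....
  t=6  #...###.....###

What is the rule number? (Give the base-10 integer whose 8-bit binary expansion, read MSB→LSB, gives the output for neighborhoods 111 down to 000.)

  ### -> .   bit 7 = 0  t=2,i=3
  ##. -> .   bit 6 = 0  t=0,i=3
  #.# -> .   bit 5 = 0  t=0,i=1
  #.. -> .   bit 4 = 0  t=0,i=4
  .## -> .   bit 3 = 0  t=0,i=2
  .#. -> #   bit 2 = 1  t=0,i=0
  ..# -> #   bit 1 = 1  t=0,i=5
  ... -> #   bit 0 = 1  t=1,i=2
  bits 00000111 = 7

7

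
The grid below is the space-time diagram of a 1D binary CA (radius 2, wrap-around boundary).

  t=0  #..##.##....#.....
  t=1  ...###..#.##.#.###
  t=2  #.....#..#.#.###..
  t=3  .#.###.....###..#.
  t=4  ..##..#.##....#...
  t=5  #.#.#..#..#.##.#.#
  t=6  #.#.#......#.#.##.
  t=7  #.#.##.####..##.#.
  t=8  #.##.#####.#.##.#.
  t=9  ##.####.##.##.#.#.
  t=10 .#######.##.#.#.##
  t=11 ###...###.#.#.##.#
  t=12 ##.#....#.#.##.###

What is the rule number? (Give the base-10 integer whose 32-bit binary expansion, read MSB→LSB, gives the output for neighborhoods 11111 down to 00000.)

1806739783

  #####|.  b31=0 t=8,i=7
  ####.|#  b30=1 t=7,i=9
  ###.#|#  b29=1 t=8,i=9
  ###..|.  b28=0 t=1,i=5
  ##.##|#  b27=1 t=0,i=5
  ##.#.|.  b26=0 t=1,i=12
  ##..#|#  b25=1 t=1,i=6
  ##...|#  b24=1 t=0,i=8
  #.###|#  b23=1 t=1,i=15
  #.##.|.  b22=0 t=0,i=6
  #.#.#|#  b21=1 t=1,i=13
  #.#..|#  b20=1 t=5,i=4
  #..##|.  b19=0 t=0,i=2
  #..#.|.  b18=0 t=1,i=7
  #...#|.  b17=0 t=1,i=1
  #....|.  b16=0 t=0,i=9
  .####|#  b15=1 t=7,i=8
  .###.|.  b14=0 t=1,i=4
  .##.#|#  b13=1 t=0,i=4
  .##..|.  b12=0 t=0,i=7
  .#.##|#  b11=1 t=1,i=9
  .#.#.|.  b10=0 t=2,i=10
  .#..#|.  b9=0 t=0,i=1
  .#...|#  b8=1 t=0,i=13
  ..###|.  b7=0 t=1,i=3
  ..##.|#  b6=1 t=0,i=3
  ..#.#|.  b5=0 t=1,i=8
  ..#..|.  b4=0 t=0,i=0
  ...##|.  b3=0 t=1,i=2
  ...#.|#  b2=1 t=0,i=11
  ....#|#  b1=1 t=0,i=10
  .....|#  b0=1 t=0,i=15
  bits 01101011101100001010100101000111 = 1806739783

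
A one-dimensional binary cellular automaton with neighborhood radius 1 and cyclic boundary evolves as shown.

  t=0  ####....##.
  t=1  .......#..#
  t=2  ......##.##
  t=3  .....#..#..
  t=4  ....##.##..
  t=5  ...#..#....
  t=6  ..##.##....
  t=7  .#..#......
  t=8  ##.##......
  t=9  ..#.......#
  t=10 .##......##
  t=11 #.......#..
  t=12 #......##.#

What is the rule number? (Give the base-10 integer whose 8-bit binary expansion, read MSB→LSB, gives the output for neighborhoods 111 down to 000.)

38

  ### -> .   bit 7 = 0  t=0,i=1
  ##. -> .   bit 6 = 0  t=0,i=3
  #.# -> #   bit 5 = 1  t=0,i=10
  #.. -> .   bit 4 = 0  t=0,i=4
  .## -> .   bit 3 = 0  t=0,i=0
  .#. -> #   bit 2 = 1  t=1,i=7
  ..# -> #   bit 1 = 1  t=0,i=7
  ... -> .   bit 0 = 0  t=0,i=5
  bits 00100110 = 38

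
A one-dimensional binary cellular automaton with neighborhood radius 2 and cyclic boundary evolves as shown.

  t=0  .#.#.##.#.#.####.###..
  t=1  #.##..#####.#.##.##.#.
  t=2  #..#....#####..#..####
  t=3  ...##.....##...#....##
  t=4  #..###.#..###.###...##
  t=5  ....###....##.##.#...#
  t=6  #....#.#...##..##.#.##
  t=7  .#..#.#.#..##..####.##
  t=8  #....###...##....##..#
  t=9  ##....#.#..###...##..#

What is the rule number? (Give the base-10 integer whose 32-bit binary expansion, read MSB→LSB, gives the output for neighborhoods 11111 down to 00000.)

  ##### -> #   bit 31 = 1  t=1,i=8
  ####. -> #   bit 30 = 1  t=0,i=14
  ###.# -> #   bit 29 = 1  t=0,i=15
  ###.. -> .   bit 28 = 0  t=0,i=19
  ##.## -> .   bit 27 = 0  t=0,i=16
  ##.#. -> #   bit 26 = 1  t=0,i=7
  ##..# -> .   bit 25 = 0  t=1,i=4
  ##... -> #   bit 24 = 1  t=0,i=20
  #.### -> #   bit 23 = 1  t=0,i=12
  #.##. -> .   bit 22 = 0  t=0,i=5
  #.#.# -> #   bit 21 = 1  t=0,i=3
  #.#.. -> .   bit 20 = 0  t=4,i=7
  #..## -> .   bit 19 = 0  t=1,i=5
  #..#. -> .   bit 18 = 0  t=2,i=2
  #...# -> .   bit 17 = 0  t=0,i=21
  #.... -> .   bit 16 = 0  t=2,i=5
  .#### -> .   bit 15 = 0  t=0,i=13
  .###. -> #   bit 14 = 1  t=0,i=18
  .##.# -> #   bit 13 = 1  t=0,i=6
  .##.. -> #   bit 12 = 1  t=1,i=3
  .#.## -> .   bit 11 = 0  t=0,i=4
  .#.#. -> #   bit 10 = 1  t=0,i=2
  .#..# -> .   bit 9 = 0  t=2,i=16
  .#... -> #   bit 8 = 1  t=2,i=4
  ..### -> .   bit 7 = 0  t=1,i=6
  ..##. -> #   bit 6 = 1  t=3,i=3
  ..#.# -> .   bit 5 = 0  t=0,i=1
  ..#.. -> #   bit 4 = 1  t=2,i=3
  ...## -> .   bit 3 = 0  t=2,i=7
  ...#. -> #   bit 2 = 1  t=0,i=0
  ....# -> .   bit 1 = 0  t=2,i=6
  ..... -> #   bit 0 = 1  t=3,i=7
  bits 11100101101000000111010101010101 = 3852498261

3852498261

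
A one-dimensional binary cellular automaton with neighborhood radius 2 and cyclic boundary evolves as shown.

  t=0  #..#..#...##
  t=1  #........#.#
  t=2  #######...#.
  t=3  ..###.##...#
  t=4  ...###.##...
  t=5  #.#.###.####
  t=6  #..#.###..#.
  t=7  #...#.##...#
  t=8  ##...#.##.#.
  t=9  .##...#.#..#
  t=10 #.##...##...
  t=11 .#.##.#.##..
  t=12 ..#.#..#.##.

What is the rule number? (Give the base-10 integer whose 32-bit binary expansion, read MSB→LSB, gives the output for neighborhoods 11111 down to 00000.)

  ##### -> #   bit 31 = 1  t=2,i=2
  ####. -> .   bit 30 = 0  t=2,i=5
  ###.# -> #   bit 29 = 1  t=3,i=4
  ###.. -> #   bit 28 = 1  t=0,i=0
  ##.## -> #   bit 27 = 1  t=3,i=5
  ##.#. -> .   bit 26 = 0  t=5,i=1
  ##..# -> .   bit 25 = 0  t=0,i=1
  ##... -> #   bit 24 = 1  t=1,i=1
  #.### -> .   bit 23 = 0  t=2,i=0
  #.##. -> .   bit 22 = 0  t=1,i=11
  #.#.# -> .   bit 21 = 0  t=5,i=2
  #.#.. -> #   bit 20 = 1  t=6,i=0
  #..## -> .   bit 19 = 0  t=3,i=1
  #..#. -> .   bit 18 = 0  t=0,i=2
  #...# -> .   bit 17 = 0  t=0,i=8
  #.... -> #   bit 16 = 1  t=1,i=2
  .#### -> .   bit 15 = 0  t=2,i=1
  .###. -> #   bit 14 = 1  t=0,i=11
  .##.# -> #   bit 13 = 1  t=8,i=8
  .##.. -> #   bit 12 = 1  t=1,i=0
  .#.## -> #   bit 11 = 1  t=1,i=10
  .#.#. -> #   bit 10 = 1  t=6,i=11
  .#..# -> .   bit 9 = 0  t=0,i=4
  .#... -> .   bit 8 = 0  t=0,i=7
  ..### -> .   bit 7 = 0  t=0,i=10
  ..##. -> .   bit 6 = 0  t=7,i=11
  ..#.# -> .   bit 5 = 0  t=1,i=9
  ..#.. -> .   bit 4 = 0  t=0,i=3
  ...## -> #   bit 3 = 1  t=0,i=9
  ...#. -> .   bit 2 = 0  t=1,i=8
  ....# -> .   bit 1 = 0  t=1,i=7
  ..... -> #   bit 0 = 1  t=1,i=3
  bits 10111001000100010111110000001001 = 3104930825

3104930825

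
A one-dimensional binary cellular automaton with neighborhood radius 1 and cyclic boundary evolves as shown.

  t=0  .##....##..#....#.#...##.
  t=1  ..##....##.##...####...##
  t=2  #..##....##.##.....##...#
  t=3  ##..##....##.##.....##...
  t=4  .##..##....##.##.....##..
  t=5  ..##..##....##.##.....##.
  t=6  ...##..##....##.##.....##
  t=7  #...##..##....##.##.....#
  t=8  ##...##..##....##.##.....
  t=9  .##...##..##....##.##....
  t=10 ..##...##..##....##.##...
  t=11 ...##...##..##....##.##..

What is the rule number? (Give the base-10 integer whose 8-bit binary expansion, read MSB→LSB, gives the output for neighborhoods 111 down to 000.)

  ### -> .   bit 7 = 0  t=1,i=17
  ##. -> #   bit 6 = 1  t=0,i=2
  #.# -> #   bit 5 = 1  t=0,i=17
  #.. -> #   bit 4 = 1  t=0,i=3
  .## -> .   bit 3 = 0  t=0,i=1
  .#. -> #   bit 2 = 1  t=0,i=11
  ..# -> .   bit 1 = 0  t=0,i=0
  ... -> .   bit 0 = 0  t=0,i=4
  bits 01110100 = 116

116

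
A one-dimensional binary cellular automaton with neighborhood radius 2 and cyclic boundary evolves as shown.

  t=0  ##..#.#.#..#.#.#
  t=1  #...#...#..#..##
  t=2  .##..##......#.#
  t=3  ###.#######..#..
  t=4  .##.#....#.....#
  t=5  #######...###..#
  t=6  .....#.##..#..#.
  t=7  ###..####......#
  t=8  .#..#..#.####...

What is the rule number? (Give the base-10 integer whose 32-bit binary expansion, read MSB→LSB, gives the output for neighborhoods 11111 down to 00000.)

  ##### -> .   bit 31 = 0  t=3,i=6
  ####. -> #   bit 30 = 1  t=3,i=9
  ###.# -> #   bit 29 = 1  t=3,i=2
  ###.. -> .   bit 28 = 0  t=0,i=1
  ##.## -> .   bit 27 = 0  t=3,i=3
  ##.#. -> #   bit 26 = 1  t=4,i=3
  ##..# -> .   bit 25 = 0  t=0,i=2
  ##... -> #   bit 24 = 1  t=1,i=1
  #.### -> #   bit 23 = 1  t=0,i=15
  #.##. -> #   bit 22 = 1  t=2,i=1
  #.#.# -> .   bit 21 = 0  t=0,i=6
  #.#.. -> #   bit 20 = 1  t=0,i=8
  #..## -> #   bit 19 = 1  t=1,i=13
  #..#. -> .   bit 18 = 0  t=0,i=3
  #...# -> #   bit 17 = 1  t=1,i=2
  #.... -> #   bit 16 = 1  t=2,i=8
  .#### -> .   bit 15 = 0  t=3,i=5
  .###. -> #   bit 14 = 1  t=0,i=0
  .##.# -> #   bit 13 = 1  t=4,i=2
  .##.. -> #   bit 12 = 1  t=2,i=2
  .#.## -> #   bit 11 = 1  t=0,i=14
  .#.#. -> .   bit 10 = 0  t=0,i=5
  .#..# -> .   bit 9 = 0  t=0,i=9
  .#... -> #   bit 8 = 1  t=1,i=5
  ..### -> .   bit 7 = 0  t=1,i=14
  ..##. -> #   bit 6 = 1  t=2,i=5
  ..#.# -> #   bit 5 = 1  t=0,i=4
  ..#.. -> .   bit 4 = 0  t=1,i=4
  ...## -> .   bit 3 = 0  t=5,i=9
  ...#. -> .   bit 2 = 0  t=1,i=3
  ....# -> .   bit 1 = 0  t=2,i=11
  ..... -> #   bit 0 = 1  t=2,i=9
  bits 01100101110110110111100101100001 = 1708882273

1708882273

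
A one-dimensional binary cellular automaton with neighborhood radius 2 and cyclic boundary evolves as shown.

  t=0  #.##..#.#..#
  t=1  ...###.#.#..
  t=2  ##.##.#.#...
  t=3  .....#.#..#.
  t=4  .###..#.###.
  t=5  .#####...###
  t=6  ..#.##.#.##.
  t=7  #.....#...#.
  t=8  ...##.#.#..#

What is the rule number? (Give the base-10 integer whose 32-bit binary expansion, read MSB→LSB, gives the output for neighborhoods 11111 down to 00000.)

1443288723

  #####|.  b31=0 t=5,i=3
  ####.|#  b30=1 t=5,i=4
  ###.#|.  b29=0 t=1,i=5
  ###..|#  b28=1 t=4,i=3
  ##.##|.  b27=0 t=0,i=1
  ##.#.|#  b26=1 t=1,i=6
  ##..#|#  b25=1 t=0,i=4
  ##...|.  b24=0 t=5,i=6
  #.###|.  b23=0 t=4,i=8
  #.##.|.  b22=0 t=0,i=2
  #.#.#|.  b21=0 t=1,i=7
  #.#..|.  b20=0 t=0,i=8
  #..##|.  b19=0 t=0,i=10
  #..#.|#  b18=1 t=0,i=5
  #...#|#  b17=1 t=2,i=10
  #....|.  b16=0 t=1,i=11
  .####|#  b15=1 t=5,i=2
  .###.|#  b14=1 t=1,i=4
  .##.#|.  b13=0 t=0,i=0
  .##..|#  b12=1 t=0,i=3
  .#.##|.  b11=0 t=4,i=7
  .#.#.|#  b10=1 t=0,i=7
  .#..#|#  b9=1 t=0,i=9
  .#...|.  b8=0 t=1,i=10
  ..###|#  b7=1 t=1,i=3
  ..##.|.  b6=0 t=0,i=11
  ..#.#|.  b5=0 t=0,i=6
  ..#..|#  b4=1 t=3,i=10
  ...##|.  b3=0 t=1,i=2
  ...#.|.  b2=0 t=3,i=4
  ....#|#  b1=1 t=1,i=1
  .....|#  b0=1 t=1,i=0
  bits 01010110000001101101011010010011 = 1443288723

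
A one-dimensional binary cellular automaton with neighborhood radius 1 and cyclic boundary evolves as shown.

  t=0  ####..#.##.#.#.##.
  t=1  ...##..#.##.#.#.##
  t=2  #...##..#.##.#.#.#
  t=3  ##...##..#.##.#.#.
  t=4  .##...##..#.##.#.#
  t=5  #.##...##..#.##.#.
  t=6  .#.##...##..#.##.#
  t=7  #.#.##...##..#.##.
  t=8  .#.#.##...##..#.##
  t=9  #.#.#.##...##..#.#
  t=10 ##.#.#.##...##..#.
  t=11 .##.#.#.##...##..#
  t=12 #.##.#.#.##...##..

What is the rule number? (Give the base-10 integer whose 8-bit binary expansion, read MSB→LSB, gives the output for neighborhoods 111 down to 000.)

  nb ###: next=.  (t=0,i=1, bit7=0)
  nb ##.: next=#  (t=0,i=3, bit6=1)
  nb #.#: next=#  (t=0,i=7, bit5=1)
  nb #..: next=#  (t=0,i=4, bit4=1)
  nb .##: next=.  (t=0,i=0, bit3=0)
  nb .#.: next=.  (t=0,i=6, bit2=0)
  nb ..#: next=.  (t=0,i=5, bit1=0)
  nb ...: next=.  (t=1,i=1, bit0=0)
  bits 01110000 = 112

112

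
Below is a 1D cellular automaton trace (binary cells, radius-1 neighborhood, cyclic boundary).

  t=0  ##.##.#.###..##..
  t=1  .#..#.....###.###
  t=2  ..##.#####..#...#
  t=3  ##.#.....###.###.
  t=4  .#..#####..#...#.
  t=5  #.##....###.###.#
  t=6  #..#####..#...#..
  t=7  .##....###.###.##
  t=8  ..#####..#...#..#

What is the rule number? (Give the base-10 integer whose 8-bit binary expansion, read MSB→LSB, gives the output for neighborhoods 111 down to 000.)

83

  nb ###: next=.  (t=0,i=9, bit7=0)
  nb ##.: next=#  (t=0,i=1, bit6=1)
  nb #.#: next=.  (t=0,i=2, bit5=0)
  nb #..: next=#  (t=0,i=11, bit4=1)
  nb .##: next=.  (t=0,i=0, bit3=0)
  nb .#.: next=.  (t=0,i=6, bit2=0)
  nb ..#: next=#  (t=0,i=12, bit1=1)
  nb ...: next=#  (t=1,i=6, bit0=1)
  bits 01010011 = 83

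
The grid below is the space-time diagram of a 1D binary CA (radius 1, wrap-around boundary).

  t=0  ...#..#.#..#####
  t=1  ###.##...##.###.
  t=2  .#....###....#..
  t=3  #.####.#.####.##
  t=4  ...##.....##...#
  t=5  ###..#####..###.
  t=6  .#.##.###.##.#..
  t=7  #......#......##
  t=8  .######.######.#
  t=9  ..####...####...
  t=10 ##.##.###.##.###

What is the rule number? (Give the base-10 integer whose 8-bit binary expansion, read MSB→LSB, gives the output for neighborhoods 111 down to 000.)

  nb ###: next=#  (t=0,i=12, bit7=1)
  nb ##.: next=.  (t=0,i=15, bit6=0)
  nb #.#: next=.  (t=0,i=7, bit5=0)
  nb #..: next=#  (t=0,i=0, bit4=1)
  nb .##: next=.  (t=0,i=11, bit3=0)
  nb .#.: next=.  (t=0,i=3, bit2=0)
  nb ..#: next=#  (t=0,i=2, bit1=1)
  nb ...: next=#  (t=0,i=1, bit0=1)
  bits 10010011 = 147

147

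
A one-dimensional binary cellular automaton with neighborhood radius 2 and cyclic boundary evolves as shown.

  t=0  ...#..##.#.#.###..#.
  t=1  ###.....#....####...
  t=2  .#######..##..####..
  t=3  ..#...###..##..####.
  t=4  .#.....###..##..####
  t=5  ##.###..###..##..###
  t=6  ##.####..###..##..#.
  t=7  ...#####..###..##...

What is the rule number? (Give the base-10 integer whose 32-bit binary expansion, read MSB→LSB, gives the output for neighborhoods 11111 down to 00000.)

2006044679

  #####|.  b31=0 t=2,i=3
  ####.|#  b30=1 t=1,i=15
  ###.#|#  b29=1 t=4,i=19
  ###..|#  b28=1 t=0,i=15
  ##.##|.  b27=0 t=5,i=2
  ##.#.|#  b26=1 t=0,i=8
  ##..#|#  b25=1 t=0,i=16
  ##...|#  b24=1 t=1,i=3
  #.###|#  b23=1 t=0,i=13
  #.##.|.  b22=0 t=6,i=0
  #.#.#|.  b21=0 t=0,i=9
  #.#..|#  b20=1 t=4,i=1
  #..##|.  b19=0 t=0,i=5
  #..#.|.  b18=0 t=0,i=17
  #...#|.  b17=0 t=1,i=18
  #....|#  b16=1 t=0,i=0
  .####|#  b15=1 t=1,i=14
  .###.|#  b14=1 t=0,i=14
  .##.#|.  b13=0 t=0,i=7
  .##..|#  b12=1 t=2,i=11
  .#.##|.  b11=0 t=0,i=12
  .#.#.|.  b10=0 t=0,i=10
  .#..#|.  b9=0 t=0,i=4
  .#...|.  b8=0 t=0,i=19
  ..###|.  b7=0 t=1,i=0
  ..##.|.  b6=0 t=0,i=6
  ..#.#|.  b5=0 t=6,i=18
  ..#..|.  b4=0 t=0,i=3
  ...##|.  b3=0 t=1,i=12
  ...#.|#  b2=1 t=0,i=2
  ....#|#  b1=1 t=0,i=1
  .....|#  b0=1 t=1,i=5
  bits 01110111100100011101000000000111 = 2006044679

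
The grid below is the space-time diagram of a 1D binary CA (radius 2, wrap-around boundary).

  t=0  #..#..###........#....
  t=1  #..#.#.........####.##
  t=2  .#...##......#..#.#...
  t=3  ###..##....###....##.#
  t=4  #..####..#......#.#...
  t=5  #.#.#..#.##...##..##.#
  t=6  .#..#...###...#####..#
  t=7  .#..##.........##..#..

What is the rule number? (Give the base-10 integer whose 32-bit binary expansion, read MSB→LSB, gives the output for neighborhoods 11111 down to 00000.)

2790824278

  nb #####: next=#  (t=6,i=16, bit31=1)
  nb ####.: next=.  (t=1,i=17, bit30=0)
  nb ###.#: next=#  (t=1,i=18, bit29=1)
  nb ###..: next=.  (t=0,i=8, bit28=0)
  nb ##.##: next=.  (t=1,i=19, bit27=0)
  nb ##.#.: next=#  (t=5,i=1, bit26=1)
  nb ##..#: next=#  (t=1,i=1, bit25=1)
  nb ##...: next=.  (t=0,i=9, bit24=0)
  nb #.###: next=.  (t=1,i=20, bit23=0)
  nb #.##.: next=#  (t=5,i=9, bit22=1)
  nb #.#.#: next=.  (t=5,i=2, bit21=0)
  nb #.#..: next=#  (t=1,i=5, bit20=1)
  nb #..##: next=#  (t=0,i=5, bit19=1)
  nb #..#.: next=.  (t=0,i=2, bit18=0)
  nb #...#: next=.  (t=2,i=3, bit17=0)
  nb #....: next=.  (t=0,i=10, bit16=0)
  nb .####: next=#  (t=1,i=16, bit15=1)
  nb .###.: next=.  (t=0,i=7, bit14=0)
  nb .##.#: next=.  (t=3,i=19, bit13=0)
  nb .##..: next=#  (t=2,i=6, bit12=1)
  nb .#.##: next=#  (t=5,i=8, bit11=1)
  nb .#.#.: next=.  (t=1,i=4, bit10=0)
  nb .#..#: next=.  (t=0,i=1, bit9=0)
  nb .#...: next=#  (t=0,i=18, bit8=1)
  nb ..###: next=.  (t=0,i=6, bit7=0)
  nb ..##.: next=#  (t=2,i=5, bit6=1)
  nb ..#.#: next=.  (t=1,i=3, bit5=0)
  nb ..#..: next=#  (t=0,i=0, bit4=1)
  nb ...##: next=.  (t=1,i=14, bit3=0)
  nb ...#.: next=#  (t=0,i=16, bit2=1)
  nb ....#: next=#  (t=0,i=15, bit1=1)
  nb .....: next=.  (t=0,i=11, bit0=0)
  bits 10100110010110001001100101010110 = 2790824278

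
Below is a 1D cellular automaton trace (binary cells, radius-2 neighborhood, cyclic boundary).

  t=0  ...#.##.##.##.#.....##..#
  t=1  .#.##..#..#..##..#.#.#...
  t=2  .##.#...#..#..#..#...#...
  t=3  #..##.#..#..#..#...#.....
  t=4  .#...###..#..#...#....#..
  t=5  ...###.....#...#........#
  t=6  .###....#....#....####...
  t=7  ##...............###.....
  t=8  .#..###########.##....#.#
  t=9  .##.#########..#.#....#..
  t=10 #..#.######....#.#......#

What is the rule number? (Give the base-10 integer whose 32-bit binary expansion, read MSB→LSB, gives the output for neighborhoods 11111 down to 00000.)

2350029481

  [31] ##### => #  t=8,i=6
  [30] ####. => .  t=6,i=20
  [29] ###.# => .  t=8,i=14
  [28] ###.. => .  t=4,i=7
  [27] ##.## => #  t=0,i=7
  [26] ##.#. => #  t=0,i=13
  [25] ##..# => .  t=0,i=22
  [24] ##... => .  t=5,i=6
  [23] #.### => .  t=9,i=4
  [22] #.##. => .  t=0,i=5
  [21] #.#.# => .  t=1,i=19
  [20] #.#.. => #  t=0,i=14
  [19] #..## => .  t=1,i=12
  [18] #..#. => .  t=0,i=23
  [17] #...# => #  t=0,i=1
  [16] #.... => .  t=0,i=16
  [15] .#### => #  t=6,i=19
  [14] .###. => .  t=4,i=6
  [13] .##.# => .  t=0,i=6
  [12] .##.. => #  t=0,i=21
  [11] .#.## => #  t=0,i=4
  [10] .#.#. => .  t=1,i=18
  [9] .#..# => #  t=1,i=8
  [8] .#... => .  t=0,i=0
  [7] ..### => #  t=4,i=5
  [6] ..##. => .  t=0,i=20
  [5] ..#.# => #  t=0,i=3
  [4] ..#.. => .  t=0,i=24
  [3] ...## => #  t=0,i=19
  [2] ...#. => .  t=0,i=2
  [1] ....# => .  t=0,i=18
  [0] ..... => #  t=0,i=17
  bits 10001100000100101001101010101001 = 2350029481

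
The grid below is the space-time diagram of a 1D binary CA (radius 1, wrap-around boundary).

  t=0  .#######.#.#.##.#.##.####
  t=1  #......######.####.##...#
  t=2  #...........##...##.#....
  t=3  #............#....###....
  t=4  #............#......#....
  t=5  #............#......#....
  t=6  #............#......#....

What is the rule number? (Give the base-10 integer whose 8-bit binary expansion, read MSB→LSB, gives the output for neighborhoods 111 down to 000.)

100

  [7] ### => .  t=0,i=2
  [6] ##. => #  t=0,i=7
  [5] #.# => #  t=0,i=0
  [4] #.. => .  t=1,i=1
  [3] .## => .  t=0,i=1
  [2] .#. => #  t=0,i=9
  [1] ..# => .  t=1,i=6
  [0] ... => .  t=1,i=2
  bits 01100100 = 100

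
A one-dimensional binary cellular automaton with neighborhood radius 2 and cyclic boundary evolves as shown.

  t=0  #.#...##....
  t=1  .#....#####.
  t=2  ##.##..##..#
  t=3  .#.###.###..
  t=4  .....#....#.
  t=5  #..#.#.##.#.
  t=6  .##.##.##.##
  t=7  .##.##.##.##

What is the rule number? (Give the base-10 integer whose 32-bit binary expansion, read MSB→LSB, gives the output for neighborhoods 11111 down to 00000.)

  #####|#  b31=1 t=1,i=8
  ####.|.  b30=0 t=1,i=9
  ###.#|#  b29=1 t=2,i=1
  ###..|.  b28=0 t=1,i=10
  ##.##|.  b27=0 t=2,i=2
  ##.#.|.  b26=0 t=5,i=9
  ##..#|#  b25=1 t=1,i=11
  ##...|#  b24=1 t=0,i=8
  #.###|.  b23=0 t=3,i=3
  #.##.|#  b22=1 t=2,i=3
  #.#.#|#  b21=1 t=5,i=5
  #.#..|.  b20=0 t=0,i=2
  #..##|.  b19=0 t=2,i=6
  #..#.|#  b18=1 t=1,i=0
  #...#|.  b17=0 t=0,i=4
  #....|#  b16=1 t=0,i=9
  .####|#  b15=1 t=1,i=7
  .###.|.  b14=0 t=2,i=0
  .##.#|#  b13=1 t=5,i=8
  .##..|#  b12=1 t=0,i=7
  .#.##|.  b11=0 t=3,i=2
  .#.#.|#  b10=1 t=0,i=1
  .#..#|#  b9=1 t=5,i=1
  .#...|.  b8=0 t=0,i=3
  ..###|.  b7=0 t=1,i=6
  ..##.|#  b6=1 t=0,i=6
  ..#.#|.  b5=0 t=0,i=0
  ..#..|#  b4=1 t=1,i=1
  ...##|.  b3=0 t=0,i=5
  ...#.|.  b2=0 t=0,i=11
  ....#|#  b1=1 t=0,i=10
  .....|.  b0=0 t=4,i=1
  bits 10100011011001011011011001010010 = 2741352018

2741352018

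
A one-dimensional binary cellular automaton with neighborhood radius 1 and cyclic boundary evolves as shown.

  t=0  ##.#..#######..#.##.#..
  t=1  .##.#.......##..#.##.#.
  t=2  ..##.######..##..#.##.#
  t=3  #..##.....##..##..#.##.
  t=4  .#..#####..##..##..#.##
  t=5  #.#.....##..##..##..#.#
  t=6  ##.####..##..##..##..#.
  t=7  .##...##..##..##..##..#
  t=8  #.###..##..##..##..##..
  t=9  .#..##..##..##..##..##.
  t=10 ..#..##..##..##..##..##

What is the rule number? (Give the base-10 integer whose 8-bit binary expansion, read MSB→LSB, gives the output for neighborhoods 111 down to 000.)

113

  nb ###: next=.  (t=0,i=7, bit7=0)
  nb ##.: next=#  (t=0,i=1, bit6=1)
  nb #.#: next=#  (t=0,i=2, bit5=1)
  nb #..: next=#  (t=0,i=4, bit4=1)
  nb .##: next=.  (t=0,i=0, bit3=0)
  nb .#.: next=.  (t=0,i=3, bit2=0)
  nb ..#: next=.  (t=0,i=5, bit1=0)
  nb ...: next=#  (t=1,i=6, bit0=1)
  bits 01110001 = 113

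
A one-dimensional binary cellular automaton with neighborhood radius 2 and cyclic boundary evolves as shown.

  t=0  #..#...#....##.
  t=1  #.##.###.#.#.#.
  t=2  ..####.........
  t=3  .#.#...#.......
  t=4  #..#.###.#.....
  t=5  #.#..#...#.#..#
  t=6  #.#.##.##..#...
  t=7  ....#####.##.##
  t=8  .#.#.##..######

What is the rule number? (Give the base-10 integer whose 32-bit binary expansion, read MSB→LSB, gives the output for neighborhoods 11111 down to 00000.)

2295836700

  nb #####: next=#  (t=7,i=6, bit31=1)
  nb ####.: next=.  (t=2,i=4, bit30=0)
  nb ###.#: next=.  (t=1,i=7, bit29=0)
  nb ###..: next=.  (t=2,i=5, bit28=0)
  nb ##.##: next=#  (t=1,i=4, bit27=1)
  nb ##.#.: next=.  (t=0,i=14, bit26=0)
  nb ##..#: next=.  (t=6,i=9, bit25=0)
  nb ##...: next=.  (t=2,i=6, bit24=0)
  nb #.###: next=#  (t=1,i=5, bit23=1)
  nb #.##.: next=#  (t=1,i=2, bit22=1)
  nb #.#.#: next=.  (t=1,i=0, bit21=0)
  nb #.#..: next=#  (t=0,i=0, bit20=1)
  nb #..##: next=.  (t=5,i=13, bit19=0)
  nb #..#.: next=#  (t=0,i=2, bit18=1)
  nb #...#: next=#  (t=0,i=5, bit17=1)
  nb #....: next=#  (t=0,i=9, bit16=1)
  nb .####: next=#  (t=2,i=3, bit15=1)
  nb .###.: next=.  (t=1,i=6, bit14=0)
  nb .##.#: next=#  (t=0,i=13, bit13=1)
  nb .##..: next=#  (t=6,i=8, bit12=1)
  nb .#.##: next=.  (t=1,i=1, bit11=0)
  nb .#.#.: next=.  (t=1,i=10, bit10=0)
  nb .#..#: next=.  (t=0,i=1, bit9=0)
  nb .#...: next=.  (t=0,i=4, bit8=0)
  nb ..###: next=.  (t=2,i=2, bit7=0)
  nb ..##.: next=.  (t=0,i=12, bit6=0)
  nb ..#.#: next=.  (t=3,i=1, bit5=0)
  nb ..#..: next=#  (t=0,i=3, bit4=1)
  nb ...##: next=#  (t=0,i=11, bit3=1)
  nb ...#.: next=#  (t=0,i=6, bit2=1)
  nb ....#: next=.  (t=0,i=10, bit1=0)
  nb .....: next=.  (t=2,i=8, bit0=0)
  bits 10001000110101111011000000011100 = 2295836700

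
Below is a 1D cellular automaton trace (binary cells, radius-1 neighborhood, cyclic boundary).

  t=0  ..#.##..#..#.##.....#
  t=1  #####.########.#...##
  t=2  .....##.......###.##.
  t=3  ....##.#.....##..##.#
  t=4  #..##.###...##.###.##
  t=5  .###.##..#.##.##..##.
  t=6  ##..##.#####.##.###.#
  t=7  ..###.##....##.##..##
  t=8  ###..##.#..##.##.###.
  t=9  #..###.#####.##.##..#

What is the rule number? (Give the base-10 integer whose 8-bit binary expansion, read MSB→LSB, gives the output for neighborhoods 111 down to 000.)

  ### -> .   bit 7 = 0  t=1,i=0
  ##. -> .   bit 6 = 0  t=0,i=5
  #.# -> #   bit 5 = 1  t=0,i=3
  #.. -> #   bit 4 = 1  t=0,i=0
  .## -> #   bit 3 = 1  t=0,i=4
  .#. -> #   bit 2 = 1  t=0,i=2
  ..# -> #   bit 1 = 1  t=0,i=1
  ... -> .   bit 0 = 0  t=0,i=16
  bits 00111110 = 62

62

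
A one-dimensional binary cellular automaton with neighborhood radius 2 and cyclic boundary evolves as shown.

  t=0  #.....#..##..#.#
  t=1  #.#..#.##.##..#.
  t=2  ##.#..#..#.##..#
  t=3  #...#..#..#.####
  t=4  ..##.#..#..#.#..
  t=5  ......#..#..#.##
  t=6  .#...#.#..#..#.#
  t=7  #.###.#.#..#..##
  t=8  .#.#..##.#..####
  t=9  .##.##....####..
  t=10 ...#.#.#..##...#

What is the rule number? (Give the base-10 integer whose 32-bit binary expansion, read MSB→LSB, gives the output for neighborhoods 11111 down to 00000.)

170647428

  ##### -> .   bit 31 = 0  t=3,i=14
  ####. -> .   bit 30 = 0  t=3,i=15
  ###.# -> .   bit 29 = 0  t=2,i=1
  ###.. -> .   bit 28 = 0  t=3,i=0
  ##.## -> #   bit 27 = 1  t=1,i=9
  ##.#. -> .   bit 26 = 0  t=2,i=2
  ##..# -> #   bit 25 = 1  t=0,i=11
  ##... -> .   bit 24 = 0  t=0,i=1
  #.### -> .   bit 23 = 0  t=3,i=12
  #.##. -> .   bit 22 = 0  t=0,i=15
  #.#.# -> #   bit 21 = 1  t=1,i=0
  #.#.. -> .   bit 20 = 0  t=1,i=2
  #..## -> #   bit 19 = 1  t=0,i=8
  #..#. -> .   bit 18 = 0  t=0,i=12
  #...# -> #   bit 17 = 1  t=3,i=2
  #.... -> #   bit 16 = 1  t=0,i=2
  .#### -> #   bit 15 = 1  t=3,i=13
  .###. -> #   bit 14 = 1  t=2,i=0
  .##.# -> .   bit 13 = 0  t=1,i=8
  .##.. -> #   bit 12 = 1  t=0,i=0
  .#.## -> #   bit 11 = 1  t=0,i=14
  .#.#. -> #   bit 10 = 1  t=1,i=1
  .#..# -> #   bit 9 = 1  t=0,i=7
  .#... -> #   bit 8 = 1  t=4,i=14
  ..### -> #   bit 7 = 1  t=2,i=15
  ..##. -> .   bit 6 = 0  t=0,i=9
  ..#.# -> .   bit 5 = 0  t=0,i=13
  ..#.. -> .   bit 4 = 0  t=0,i=6
  ...## -> .   bit 3 = 0  t=4,i=1
  ...#. -> #   bit 2 = 1  t=0,i=5
  ....# -> .   bit 1 = 0  t=0,i=4
  ..... -> .   bit 0 = 0  t=0,i=3
  bits 00001010001010111101111110000100 = 170647428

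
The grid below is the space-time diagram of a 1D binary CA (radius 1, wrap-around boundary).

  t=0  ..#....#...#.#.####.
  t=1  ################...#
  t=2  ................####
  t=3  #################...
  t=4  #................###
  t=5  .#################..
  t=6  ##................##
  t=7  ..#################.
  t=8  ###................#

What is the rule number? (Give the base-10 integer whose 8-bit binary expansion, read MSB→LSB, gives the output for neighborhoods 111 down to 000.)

63

  nb ###: next=.  (t=0,i=16, bit7=0)
  nb ##.: next=.  (t=0,i=18, bit6=0)
  nb #.#: next=#  (t=0,i=12, bit5=1)
  nb #..: next=#  (t=0,i=3, bit4=1)
  nb .##: next=#  (t=0,i=15, bit3=1)
  nb .#.: next=#  (t=0,i=2, bit2=1)
  nb ..#: next=#  (t=0,i=1, bit1=1)
  nb ...: next=#  (t=0,i=0, bit0=1)
  bits 00111111 = 63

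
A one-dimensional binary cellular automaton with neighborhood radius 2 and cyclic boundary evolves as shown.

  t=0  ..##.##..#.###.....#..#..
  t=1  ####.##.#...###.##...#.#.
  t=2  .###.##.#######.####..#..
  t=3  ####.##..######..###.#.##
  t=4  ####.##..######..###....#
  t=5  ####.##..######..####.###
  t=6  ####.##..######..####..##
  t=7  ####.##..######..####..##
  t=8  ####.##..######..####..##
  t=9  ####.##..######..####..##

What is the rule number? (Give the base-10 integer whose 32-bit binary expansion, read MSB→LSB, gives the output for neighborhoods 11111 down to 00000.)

4049008075

  [31] ##### => #  t=2,i=10
  [30] ####. => #  t=1,i=2
  [29] ###.# => #  t=1,i=3
  [28] ###.. => #  t=0,i=13
  [27] ##.## => .  t=0,i=4
  [26] ##.#. => .  t=1,i=7
  [25] ##..# => .  t=0,i=7
  [24] ##... => #  t=0,i=14
  [23] #.### => .  t=0,i=11
  [22] #.##. => #  t=0,i=5
  [21] #.#.# => .  t=1,i=23
  [20] #.#.. => #  t=1,i=8
  [19] #..## => .  t=3,i=8
  [18] #..#. => #  t=0,i=8
  [17] #...# => #  t=1,i=10
  [16] #.... => .  t=0,i=15
  [15] .#### => #  t=1,i=1
  [14] .###. => #  t=0,i=12
  [13] .##.# => #  t=0,i=3
  [12] .##.. => #  t=0,i=6
  [11] .#.## => .  t=0,i=10
  [10] .#.#. => #  t=1,i=22
  [9] .#..# => .  t=0,i=20
  [8] .#... => #  t=0,i=23
  [7] ..### => #  t=1,i=12
  [6] ..##. => #  t=0,i=2
  [5] ..#.# => .  t=0,i=9
  [4] ..#.. => .  t=0,i=19
  [3] ...## => #  t=0,i=1
  [2] ...#. => .  t=0,i=18
  [1] ....# => #  t=0,i=0
  [0] ..... => #  t=0,i=16
  bits 11110001010101101111010111001011 = 4049008075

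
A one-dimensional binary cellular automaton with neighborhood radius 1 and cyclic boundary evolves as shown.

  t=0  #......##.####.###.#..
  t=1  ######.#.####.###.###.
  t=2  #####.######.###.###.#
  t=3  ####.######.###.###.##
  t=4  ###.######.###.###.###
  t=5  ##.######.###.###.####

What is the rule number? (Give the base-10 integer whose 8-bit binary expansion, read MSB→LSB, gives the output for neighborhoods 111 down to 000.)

189

  ### -> #   bit 7 = 1  t=0,i=11
  ##. -> .   bit 6 = 0  t=0,i=8
  #.# -> #   bit 5 = 1  t=0,i=9
  #.. -> #   bit 4 = 1  t=0,i=1
  .## -> #   bit 3 = 1  t=0,i=7
  .#. -> #   bit 2 = 1  t=0,i=0
  ..# -> .   bit 1 = 0  t=0,i=6
  ... -> #   bit 0 = 1  t=0,i=2
  bits 10111101 = 189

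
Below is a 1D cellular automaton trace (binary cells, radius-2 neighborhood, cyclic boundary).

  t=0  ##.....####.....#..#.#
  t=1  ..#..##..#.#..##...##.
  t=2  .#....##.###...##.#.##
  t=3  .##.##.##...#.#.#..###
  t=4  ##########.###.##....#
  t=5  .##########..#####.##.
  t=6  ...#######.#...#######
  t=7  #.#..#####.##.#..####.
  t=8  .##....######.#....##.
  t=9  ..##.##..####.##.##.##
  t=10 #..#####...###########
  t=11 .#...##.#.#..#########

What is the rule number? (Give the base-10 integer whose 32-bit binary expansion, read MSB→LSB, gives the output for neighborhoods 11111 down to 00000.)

  [31] ##### => #  t=4,i=1
  [30] ####. => #  t=0,i=9
  [29] ###.# => #  t=3,i=21
  [28] ###.. => .  t=0,i=1
  [27] ##.## => #  t=2,i=8
  [26] ##.#. => .  t=2,i=0
  [25] ##..# => #  t=1,i=7
  [24] ##... => #  t=0,i=2
  [23] #.### => .  t=0,i=21
  [22] #.##. => #  t=2,i=20
  [21] #.#.# => .  t=2,i=18
  [20] #.#.. => #  t=1,i=11
  [19] #..## => .  t=1,i=4
  [18] #..#. => .  t=0,i=18
  [17] #...# => .  t=1,i=0
  [16] #.... => .  t=0,i=3
  [15] .#### => .  t=0,i=8
  [14] .###. => .  t=0,i=0
  [13] .##.# => #  t=2,i=7
  [12] .##.. => #  t=1,i=6
  [11] .#.## => #  t=0,i=20
  [10] .#.#. => #  t=1,i=10
  [9] .#..# => .  t=0,i=17
  [8] .#... => #  t=2,i=2
  [7] ..### => .  t=0,i=7
  [6] ..##. => .  t=1,i=5
  [5] ..#.# => #  t=0,i=19
  [4] ..#.. => .  t=0,i=16
  [3] ...## => #  t=0,i=6
  [2] ...#. => #  t=0,i=15
  [1] ....# => #  t=0,i=5
  [0] ..... => .  t=0,i=4
  bits 11101011010100000011110100101110 = 3947904302

3947904302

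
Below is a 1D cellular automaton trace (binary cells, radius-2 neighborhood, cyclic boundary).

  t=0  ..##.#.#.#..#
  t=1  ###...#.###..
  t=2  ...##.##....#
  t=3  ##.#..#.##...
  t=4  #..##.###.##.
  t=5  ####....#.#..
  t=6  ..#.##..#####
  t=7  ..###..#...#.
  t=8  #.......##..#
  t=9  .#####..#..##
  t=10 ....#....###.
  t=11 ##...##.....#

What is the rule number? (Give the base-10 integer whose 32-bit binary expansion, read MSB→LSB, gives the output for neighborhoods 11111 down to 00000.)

1633357665

  nb #####: next=.  (t=6,i=10, bit31=0)
  nb ####.: next=#  (t=5,i=2, bit30=1)
  nb ###.#: next=#  (t=4,i=8, bit29=1)
  nb ###..: next=.  (t=1,i=2, bit28=0)
  nb ##.##: next=.  (t=2,i=5, bit27=0)
  nb ##.#.: next=.  (t=0,i=4, bit26=0)
  nb ##..#: next=.  (t=1,i=11, bit25=0)
  nb ##...: next=#  (t=1,i=3, bit24=1)
  nb #.###: next=.  (t=1,i=8, bit23=0)
  nb #.##.: next=#  (t=2,i=6, bit22=1)
  nb #.#.#: next=.  (t=0,i=5, bit21=0)
  nb #.#..: next=#  (t=0,i=9, bit20=1)
  nb #..##: next=#  (t=0,i=1, bit19=1)
  nb #..#.: next=.  (t=0,i=11, bit18=0)
  nb #...#: next=#  (t=1,i=4, bit17=1)
  nb #....: next=#  (t=2,i=9, bit16=1)
  nb .####: next=.  (t=5,i=1, bit15=0)
  nb .###.: next=.  (t=1,i=1, bit14=0)
  nb .##.#: next=.  (t=0,i=3, bit13=0)
  nb .##..: next=.  (t=2,i=7, bit12=0)
  nb .#.##: next=#  (t=1,i=7, bit11=1)
  nb .#.#.: next=#  (t=0,i=6, bit10=1)
  nb .#..#: next=#  (t=0,i=0, bit9=1)
  nb .#...: next=#  (t=2,i=0, bit8=1)
  nb ..###: next=.  (t=1,i=0, bit7=0)
  nb ..##.: next=#  (t=0,i=2, bit6=1)
  nb ..#.#: next=#  (t=1,i=6, bit5=1)
  nb ..#..: next=.  (t=0,i=12, bit4=0)
  nb ...##: next=.  (t=2,i=2, bit3=0)
  nb ...#.: next=.  (t=1,i=5, bit2=0)
  nb ....#: next=.  (t=2,i=10, bit1=0)
  nb .....: next=#  (t=8,i=3, bit0=1)
  bits 01100001010110110000111101100001 = 1633357665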